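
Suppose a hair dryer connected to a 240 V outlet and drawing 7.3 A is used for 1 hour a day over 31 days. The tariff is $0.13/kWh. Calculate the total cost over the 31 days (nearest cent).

$7.06

Power = 7.3 A × 240 V = 1752 W = 1.752 kW
Runtime = 1 h/day × 31 days = 31 h
Energy = 1.752 kW × 31 h = 54.312 kWh
Cost = 54.312 kWh × $0.13/kWh = $7.06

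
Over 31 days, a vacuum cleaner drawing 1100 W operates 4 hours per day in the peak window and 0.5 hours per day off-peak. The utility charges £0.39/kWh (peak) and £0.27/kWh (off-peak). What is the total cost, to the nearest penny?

Peak energy = 1.1 kW × 4 h × 31 = 136.4 kWh
Off-peak energy = 1.1 kW × 0.5 h × 31 = 17.05 kWh
Cost = 136.4 × £0.39 + 17.05 × £0.27 = £53.196 + £4.6035 = £57.80

£57.80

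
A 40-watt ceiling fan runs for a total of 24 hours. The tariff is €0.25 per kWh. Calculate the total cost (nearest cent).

€0.24

Energy = 0.04 kW × 24 h = 0.96 kWh
Cost = 0.96 kWh × €0.25/kWh = €0.24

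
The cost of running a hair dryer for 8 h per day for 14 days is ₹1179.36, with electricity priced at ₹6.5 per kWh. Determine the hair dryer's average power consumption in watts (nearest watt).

Energy = ₹1179.36 ÷ ₹6.5/kWh = 181.44 kWh
Runtime = 8 h/day × 14 days = 112 h
Power = 181.44 kWh ÷ 112 h = 1.62 kW = 1620 W

1620 W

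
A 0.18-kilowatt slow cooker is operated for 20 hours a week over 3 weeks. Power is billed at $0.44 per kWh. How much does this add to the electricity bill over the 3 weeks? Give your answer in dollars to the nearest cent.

Runtime = 20 h/week × 3 weeks = 60 h
Energy = 0.18 kW × 60 h = 10.8 kWh
Cost = 10.8 kWh × $0.44/kWh = $4.75

$4.75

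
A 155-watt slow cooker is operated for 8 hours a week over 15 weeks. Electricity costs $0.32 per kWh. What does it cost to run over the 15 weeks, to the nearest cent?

Runtime = 8 h/week × 15 weeks = 120 h
Energy = 0.155 kW × 120 h = 18.6 kWh
Cost = 18.6 kWh × $0.32/kWh = $5.95

$5.95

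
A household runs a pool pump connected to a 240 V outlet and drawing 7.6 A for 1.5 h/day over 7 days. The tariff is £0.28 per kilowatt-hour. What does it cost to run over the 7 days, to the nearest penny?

Power = 7.6 A × 240 V = 1824 W = 1.824 kW
Runtime = 1.5 h/day × 7 days = 10.5 h
Energy = 1.824 kW × 10.5 h = 19.152 kWh
Cost = 19.152 kWh × £0.28/kWh = £5.36

£5.36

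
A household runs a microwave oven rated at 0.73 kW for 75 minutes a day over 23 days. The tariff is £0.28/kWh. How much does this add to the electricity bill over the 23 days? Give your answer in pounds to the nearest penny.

£5.88

Runtime = 75 min × 23 = 1725 min = 28.75 h
Energy = 0.73 kW × 28.75 h = 20.9875 kWh
Cost = 20.9875 kWh × £0.28/kWh = £5.88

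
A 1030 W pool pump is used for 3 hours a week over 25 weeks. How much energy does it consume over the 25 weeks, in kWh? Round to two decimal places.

77.25 kWh

Runtime = 3 h/week × 25 weeks = 75 h
Energy = 1.03 kW × 75 h = 77.25 kWh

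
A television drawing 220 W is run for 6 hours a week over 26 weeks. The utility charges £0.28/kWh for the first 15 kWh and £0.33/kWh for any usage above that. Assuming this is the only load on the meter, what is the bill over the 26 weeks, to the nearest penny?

Runtime = 6 h/week × 26 weeks = 156 h
Energy = 0.22 kW × 156 h = 34.32 kWh
Tier 1 (0–15 kWh): 15 × £0.28 = £4.2
Above 15 kWh: 19.32 × £0.33 = £6.3756
Bill = £10.58

£10.58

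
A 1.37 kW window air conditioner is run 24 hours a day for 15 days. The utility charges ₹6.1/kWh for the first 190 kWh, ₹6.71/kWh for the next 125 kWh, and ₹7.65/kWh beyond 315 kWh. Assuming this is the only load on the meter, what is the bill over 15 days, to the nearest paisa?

Runtime = 24 h × 15 = 360 h
Energy = 1.37 kW × 360 h = 493.2 kWh
Tier 1 (0–190 kWh): 190 × ₹6.1 = ₹1159
Tier 2 (190–315 kWh): 125 × ₹6.71 = ₹838.75
Above 315 kWh: 178.2 × ₹7.65 = ₹1363.23
Bill = ₹3360.98

₹3360.98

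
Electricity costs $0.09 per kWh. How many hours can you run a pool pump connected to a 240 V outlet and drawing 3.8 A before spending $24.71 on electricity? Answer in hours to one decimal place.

Power = 3.8 A × 240 V = 912 W = 0.912 kW
Energy available = $24.71 ÷ $0.09/kWh = 274.5556 kWh
Hours = 274.5556 kWh ÷ 0.912 kW = 301.0 h

301.0 h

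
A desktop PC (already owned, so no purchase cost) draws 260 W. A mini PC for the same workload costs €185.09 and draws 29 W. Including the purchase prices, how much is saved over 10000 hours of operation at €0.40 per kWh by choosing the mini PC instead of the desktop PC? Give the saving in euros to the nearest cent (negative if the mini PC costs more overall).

desktop PC: €0.00 + (260/1000) kW × 10000 h × €0.40 = €0.00 + €1040 = €1040
mini PC: €185.09 + (29/1000) kW × 10000 h × €0.40 = €185.09 + €116 = €301.09
Saving = €1040 − €301.09 = €738.91

€738.91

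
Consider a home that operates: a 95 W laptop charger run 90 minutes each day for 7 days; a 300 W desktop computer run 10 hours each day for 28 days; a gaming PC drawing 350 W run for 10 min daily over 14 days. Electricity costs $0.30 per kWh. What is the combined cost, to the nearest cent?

laptop charger: Runtime = 90 min × 7 = 630 min = 10.5 h
laptop charger: 0.095 kW × 10.5 h = 0.9975 kWh
desktop computer: Runtime = 10 h/day × 28 days = 280 h
desktop computer: 0.3 kW × 280 h = 84 kWh
gaming PC: Runtime = 10 min × 14 = 140 min = 2.333333… h
gaming PC: 0.35 kW × 2.333333… h = 0.816666… kWh
Total energy = 85.814166… kWh
Cost = 85.814166… × $0.30 = $25.74

$25.74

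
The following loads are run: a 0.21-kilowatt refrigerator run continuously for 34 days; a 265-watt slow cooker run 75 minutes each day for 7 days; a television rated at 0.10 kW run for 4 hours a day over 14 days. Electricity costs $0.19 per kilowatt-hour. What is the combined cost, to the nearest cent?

$34.06

refrigerator: Runtime = 24 h × 34 = 816 h
refrigerator: 0.21 kW × 816 h = 171.36 kWh
slow cooker: Runtime = 75 min × 7 = 525 min = 8.75 h
slow cooker: 0.265 kW × 8.75 h = 2.31875 kWh
television: Runtime = 4 h/day × 14 days = 56 h
television: 0.1 kW × 56 h = 5.6 kWh
Total energy = 179.27875 kWh
Cost = 179.27875 × $0.19 = $34.06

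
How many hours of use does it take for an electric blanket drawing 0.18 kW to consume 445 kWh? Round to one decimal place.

Hours = 445 kWh ÷ 0.18 kW = 2472.2 h

2472.2 h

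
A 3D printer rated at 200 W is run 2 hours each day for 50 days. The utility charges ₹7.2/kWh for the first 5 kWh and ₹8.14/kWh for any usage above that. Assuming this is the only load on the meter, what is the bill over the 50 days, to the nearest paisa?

Runtime = 2 h/day × 50 days = 100 h
Energy = 0.2 kW × 100 h = 20 kWh
Tier 1 (0–5 kWh): 5 × ₹7.2 = ₹36
Above 5 kWh: 15 × ₹8.14 = ₹122.1
Bill = ₹158.10

₹158.10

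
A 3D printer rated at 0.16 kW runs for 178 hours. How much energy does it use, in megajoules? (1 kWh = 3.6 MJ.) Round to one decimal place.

102.5 MJ

Energy = 0.16 kW × 178 h = 28.48 kWh
= 28.48 × 3.6 MJ = 102.5 MJ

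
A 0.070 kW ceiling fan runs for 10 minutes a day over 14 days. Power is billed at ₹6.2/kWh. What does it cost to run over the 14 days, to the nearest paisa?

Runtime = 10 min × 14 = 140 min = 2.333333… h
Energy = 0.07 kW × 2.333333… h = 0.163333… kWh
Cost = 0.163333… kWh × ₹6.2/kWh = ₹1.01

₹1.01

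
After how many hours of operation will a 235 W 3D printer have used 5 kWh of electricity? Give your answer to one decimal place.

21.3 h

Hours = 5 kWh ÷ 0.235 kW = 21.3 h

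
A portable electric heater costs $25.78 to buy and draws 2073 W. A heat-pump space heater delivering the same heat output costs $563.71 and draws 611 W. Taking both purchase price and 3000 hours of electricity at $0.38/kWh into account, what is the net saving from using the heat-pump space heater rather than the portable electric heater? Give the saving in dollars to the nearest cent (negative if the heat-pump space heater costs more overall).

portable electric heater: $25.78 + (2073/1000) kW × 3000 h × $0.38 = $25.78 + $2363.22 = $2389
heat-pump space heater: $563.71 + (611/1000) kW × 3000 h × $0.38 = $563.71 + $696.54 = $1260.25
Saving = $2389 − $1260.25 = $1128.75

$1128.75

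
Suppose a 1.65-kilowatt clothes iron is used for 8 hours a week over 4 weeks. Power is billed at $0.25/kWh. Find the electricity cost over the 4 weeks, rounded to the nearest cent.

Runtime = 8 h/week × 4 weeks = 32 h
Energy = 1.65 kW × 32 h = 52.8 kWh
Cost = 52.8 kWh × $0.25/kWh = $13.20

$13.20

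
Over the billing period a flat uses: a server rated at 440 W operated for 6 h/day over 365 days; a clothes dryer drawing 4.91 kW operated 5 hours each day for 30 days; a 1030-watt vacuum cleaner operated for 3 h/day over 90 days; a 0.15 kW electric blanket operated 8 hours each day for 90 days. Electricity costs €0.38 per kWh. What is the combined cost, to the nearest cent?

server: Runtime = 6 h/day × 365 days = 2190 h
server: 0.44 kW × 2190 h = 963.6 kWh
clothes dryer: Runtime = 5 h/day × 30 days = 150 h
clothes dryer: 4.91 kW × 150 h = 736.5 kWh
vacuum cleaner: Runtime = 3 h/day × 90 days = 270 h
vacuum cleaner: 1.03 kW × 270 h = 278.1 kWh
electric blanket: Runtime = 8 h/day × 90 days = 720 h
electric blanket: 0.15 kW × 720 h = 108 kWh
Total energy = 2086.2 kWh
Cost = 2086.2 × €0.38 = €792.76

€792.76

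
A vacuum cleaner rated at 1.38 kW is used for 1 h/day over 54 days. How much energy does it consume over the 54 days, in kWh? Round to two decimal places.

Runtime = 1 h/day × 54 days = 54 h
Energy = 1.38 kW × 54 h = 74.52 kWh

74.52 kWh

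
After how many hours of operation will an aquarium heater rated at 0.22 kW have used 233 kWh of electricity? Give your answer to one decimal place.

Hours = 233 kWh ÷ 0.22 kW = 1059.1 h

1059.1 h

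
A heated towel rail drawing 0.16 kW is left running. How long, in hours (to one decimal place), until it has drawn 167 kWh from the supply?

1043.8 h

Hours = 167 kWh ÷ 0.16 kW = 1043.8 h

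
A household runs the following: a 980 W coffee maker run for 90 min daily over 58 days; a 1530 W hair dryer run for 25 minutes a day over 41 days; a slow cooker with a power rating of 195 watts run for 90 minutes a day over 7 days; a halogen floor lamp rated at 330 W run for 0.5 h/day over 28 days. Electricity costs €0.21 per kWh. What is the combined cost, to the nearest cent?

coffee maker: Runtime = 90 min × 58 = 5220 min = 87 h
coffee maker: 0.98 kW × 87 h = 85.26 kWh
hair dryer: Runtime = 25 min × 41 = 1025 min = 17.083333… h
hair dryer: 1.53 kW × 17.083333… h = 26.1375 kWh
slow cooker: Runtime = 90 min × 7 = 630 min = 10.5 h
slow cooker: 0.195 kW × 10.5 h = 2.0475 kWh
halogen floor lamp: Runtime = 0.5 h/day × 28 days = 14 h
halogen floor lamp: 0.33 kW × 14 h = 4.62 kWh
Total energy = 118.065 kWh
Cost = 118.065 × €0.21 = €24.79

€24.79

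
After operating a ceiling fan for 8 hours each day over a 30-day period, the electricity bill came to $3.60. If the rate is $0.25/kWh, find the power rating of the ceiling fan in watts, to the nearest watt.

Energy = $3.60 ÷ $0.25/kWh = 14.4 kWh
Runtime = 8 h/day × 30 days = 240 h
Power = 14.4 kWh ÷ 240 h = 0.06 kW = 60 W

60 W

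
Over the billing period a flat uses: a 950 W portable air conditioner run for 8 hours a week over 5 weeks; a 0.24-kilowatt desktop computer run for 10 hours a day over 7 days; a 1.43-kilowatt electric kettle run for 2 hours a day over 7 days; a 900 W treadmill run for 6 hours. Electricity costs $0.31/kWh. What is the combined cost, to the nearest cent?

$24.87

portable air conditioner: Runtime = 8 h/week × 5 weeks = 40 h
portable air conditioner: 0.95 kW × 40 h = 38 kWh
desktop computer: Runtime = 10 h/day × 7 days = 70 h
desktop computer: 0.24 kW × 70 h = 16.8 kWh
electric kettle: Runtime = 2 h/day × 7 days = 14 h
electric kettle: 1.43 kW × 14 h = 20.02 kWh
treadmill: 0.9 kW × 6 h = 5.4 kWh
Total energy = 80.22 kWh
Cost = 80.22 × $0.31 = $24.87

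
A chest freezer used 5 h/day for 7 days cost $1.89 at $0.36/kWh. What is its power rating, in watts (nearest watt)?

150 W

Energy = $1.89 ÷ $0.36/kWh = 5.25 kWh
Runtime = 5 h/day × 7 days = 35 h
Power = 5.25 kWh ÷ 35 h = 0.15 kW = 150 W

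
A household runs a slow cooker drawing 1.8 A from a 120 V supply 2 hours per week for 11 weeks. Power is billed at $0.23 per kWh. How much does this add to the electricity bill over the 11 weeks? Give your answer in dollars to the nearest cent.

Power = 1.8 A × 120 V = 216 W = 0.216 kW
Runtime = 2 h/week × 11 weeks = 22 h
Energy = 0.216 kW × 22 h = 4.752 kWh
Cost = 4.752 kWh × $0.23/kWh = $1.09

$1.09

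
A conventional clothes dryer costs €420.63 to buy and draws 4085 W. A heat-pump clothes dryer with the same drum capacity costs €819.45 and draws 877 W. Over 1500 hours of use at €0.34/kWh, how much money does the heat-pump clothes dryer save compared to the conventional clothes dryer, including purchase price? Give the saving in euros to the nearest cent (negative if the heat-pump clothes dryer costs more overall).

conventional clothes dryer: €420.63 + (4085/1000) kW × 1500 h × €0.34 = €420.63 + €2083.35 = €2503.98
heat-pump clothes dryer: €819.45 + (877/1000) kW × 1500 h × €0.34 = €819.45 + €447.27 = €1266.72
Saving = €2503.98 − €1266.72 = €1237.26

€1237.26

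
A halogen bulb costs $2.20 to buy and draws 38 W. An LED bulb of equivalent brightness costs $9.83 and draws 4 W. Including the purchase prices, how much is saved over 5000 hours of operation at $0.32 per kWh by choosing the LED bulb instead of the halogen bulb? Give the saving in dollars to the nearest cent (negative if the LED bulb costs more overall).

halogen bulb: $2.20 + (38/1000) kW × 5000 h × $0.32 = $2.20 + $60.8 = $63
LED bulb: $9.83 + (4/1000) kW × 5000 h × $0.32 = $9.83 + $6.4 = $16.23
Saving = $63 − $16.23 = $46.77

$46.77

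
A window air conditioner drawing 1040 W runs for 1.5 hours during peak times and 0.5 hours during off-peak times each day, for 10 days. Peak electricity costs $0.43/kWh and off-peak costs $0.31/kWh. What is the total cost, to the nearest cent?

Peak energy = 1.04 kW × 1.5 h × 10 = 15.6 kWh
Off-peak energy = 1.04 kW × 0.5 h × 10 = 5.2 kWh
Cost = 15.6 × $0.43 + 5.2 × $0.31 = $6.708 + $1.612 = $8.32

$8.32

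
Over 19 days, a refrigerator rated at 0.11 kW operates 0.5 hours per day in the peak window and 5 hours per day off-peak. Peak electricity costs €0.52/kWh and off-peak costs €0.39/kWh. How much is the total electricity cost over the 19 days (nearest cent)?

Peak energy = 0.11 kW × 0.5 h × 19 = 1.045 kWh
Off-peak energy = 0.11 kW × 5 h × 19 = 10.45 kWh
Cost = 1.045 × €0.52 + 10.45 × €0.39 = €0.5434 + €4.0755 = €4.62

€4.62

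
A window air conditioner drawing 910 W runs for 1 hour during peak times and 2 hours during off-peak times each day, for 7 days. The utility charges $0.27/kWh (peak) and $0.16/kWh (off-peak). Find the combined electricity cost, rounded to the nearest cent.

$3.76

Peak energy = 0.91 kW × 1 h × 7 = 6.37 kWh
Off-peak energy = 0.91 kW × 2 h × 7 = 12.74 kWh
Cost = 6.37 × $0.27 + 12.74 × $0.16 = $1.7199 + $2.0384 = $3.76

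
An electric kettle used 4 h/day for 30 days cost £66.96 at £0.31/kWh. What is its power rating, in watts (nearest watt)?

1800 W

Energy = £66.96 ÷ £0.31/kWh = 216 kWh
Runtime = 4 h/day × 30 days = 120 h
Power = 216 kWh ÷ 120 h = 1.8 kW = 1800 W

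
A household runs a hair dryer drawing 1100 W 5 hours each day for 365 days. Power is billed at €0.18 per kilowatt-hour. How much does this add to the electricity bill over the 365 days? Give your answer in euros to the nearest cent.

Runtime = 5 h/day × 365 days = 1825 h
Energy = 1.1 kW × 1825 h = 2007.5 kWh
Cost = 2007.5 kWh × €0.18/kWh = €361.35

€361.35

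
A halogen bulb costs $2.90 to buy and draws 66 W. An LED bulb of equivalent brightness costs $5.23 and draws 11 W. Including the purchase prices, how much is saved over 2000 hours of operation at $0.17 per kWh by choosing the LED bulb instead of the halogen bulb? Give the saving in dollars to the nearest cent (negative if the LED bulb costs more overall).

$16.37

halogen bulb: $2.90 + (66/1000) kW × 2000 h × $0.17 = $2.90 + $22.44 = $25.34
LED bulb: $5.23 + (11/1000) kW × 2000 h × $0.17 = $5.23 + $3.74 = $8.97
Saving = $25.34 − $8.97 = $16.37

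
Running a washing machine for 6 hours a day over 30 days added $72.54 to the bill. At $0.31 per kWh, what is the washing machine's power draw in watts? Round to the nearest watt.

Energy = $72.54 ÷ $0.31/kWh = 234 kWh
Runtime = 6 h/day × 30 days = 180 h
Power = 234 kWh ÷ 180 h = 1.3 kW = 1300 W

1300 W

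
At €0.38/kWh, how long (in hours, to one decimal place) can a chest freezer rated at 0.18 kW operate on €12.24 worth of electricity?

178.9 h

Energy available = €12.24 ÷ €0.38/kWh = 32.2105 kWh
Hours = 32.2105 kWh ÷ 0.18 kW = 178.9 h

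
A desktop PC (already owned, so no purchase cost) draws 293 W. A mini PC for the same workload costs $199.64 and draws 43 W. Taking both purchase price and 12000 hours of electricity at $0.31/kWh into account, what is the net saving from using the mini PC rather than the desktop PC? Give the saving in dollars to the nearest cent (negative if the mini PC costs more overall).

$730.36

desktop PC: $0.00 + (293/1000) kW × 12000 h × $0.31 = $0.00 + $1089.96 = $1089.96
mini PC: $199.64 + (43/1000) kW × 12000 h × $0.31 = $199.64 + $159.96 = $359.6
Saving = $1089.96 − $359.6 = $730.36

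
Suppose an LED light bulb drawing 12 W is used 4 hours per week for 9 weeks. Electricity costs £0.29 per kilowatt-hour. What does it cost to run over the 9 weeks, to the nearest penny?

Runtime = 4 h/week × 9 weeks = 36 h
Energy = 0.012 kW × 36 h = 0.432 kWh
Cost = 0.432 kWh × £0.29/kWh = £0.13

£0.13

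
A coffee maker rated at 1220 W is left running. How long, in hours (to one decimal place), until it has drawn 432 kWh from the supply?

Hours = 432 kWh ÷ 1.22 kW = 354.1 h

354.1 h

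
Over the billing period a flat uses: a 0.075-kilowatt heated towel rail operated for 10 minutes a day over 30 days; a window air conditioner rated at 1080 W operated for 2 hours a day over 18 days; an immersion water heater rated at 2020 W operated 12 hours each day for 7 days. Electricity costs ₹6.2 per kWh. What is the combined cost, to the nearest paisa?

heated towel rail: Runtime = 10 min × 30 = 300 min = 5 h
heated towel rail: 0.075 kW × 5 h = 0.375 kWh
window air conditioner: Runtime = 2 h/day × 18 days = 36 h
window air conditioner: 1.08 kW × 36 h = 38.88 kWh
immersion water heater: Runtime = 12 h/day × 7 days = 84 h
immersion water heater: 2.02 kW × 84 h = 169.68 kWh
Total energy = 208.935 kWh
Cost = 208.935 × ₹6.2 = ₹1295.40

₹1295.40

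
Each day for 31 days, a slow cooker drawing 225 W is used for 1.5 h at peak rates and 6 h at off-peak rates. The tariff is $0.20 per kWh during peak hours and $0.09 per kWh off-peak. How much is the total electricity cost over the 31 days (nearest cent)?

$5.86

Peak energy = 0.225 kW × 1.5 h × 31 = 10.4625 kWh
Off-peak energy = 0.225 kW × 6 h × 31 = 41.85 kWh
Cost = 10.4625 × $0.20 + 41.85 × $0.09 = $2.0925 + $3.7665 = $5.86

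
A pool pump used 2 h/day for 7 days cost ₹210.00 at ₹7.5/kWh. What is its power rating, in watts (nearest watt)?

2000 W

Energy = ₹210.00 ÷ ₹7.5/kWh = 28 kWh
Runtime = 2 h/day × 7 days = 14 h
Power = 28 kWh ÷ 14 h = 2 kW = 2000 W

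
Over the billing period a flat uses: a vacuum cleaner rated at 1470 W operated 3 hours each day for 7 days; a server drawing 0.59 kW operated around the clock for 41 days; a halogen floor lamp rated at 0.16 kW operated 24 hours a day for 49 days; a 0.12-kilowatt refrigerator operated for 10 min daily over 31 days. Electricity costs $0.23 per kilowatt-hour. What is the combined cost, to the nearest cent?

vacuum cleaner: Runtime = 3 h/day × 7 days = 21 h
vacuum cleaner: 1.47 kW × 21 h = 30.87 kWh
server: Runtime = 24 h × 41 = 984 h
server: 0.59 kW × 984 h = 580.56 kWh
halogen floor lamp: Runtime = 24 h × 49 = 1176 h
halogen floor lamp: 0.16 kW × 1176 h = 188.16 kWh
refrigerator: Runtime = 10 min × 31 = 310 min = 5.166666… h
refrigerator: 0.12 kW × 5.166666… h = 0.62 kWh
Total energy = 800.21 kWh
Cost = 800.21 × $0.23 = $184.05

$184.05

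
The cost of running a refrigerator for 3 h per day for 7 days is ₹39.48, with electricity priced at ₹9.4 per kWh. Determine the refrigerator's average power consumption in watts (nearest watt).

200 W

Energy = ₹39.48 ÷ ₹9.4/kWh = 4.2 kWh
Runtime = 3 h/day × 7 days = 21 h
Power = 4.2 kWh ÷ 21 h = 0.2 kW = 200 W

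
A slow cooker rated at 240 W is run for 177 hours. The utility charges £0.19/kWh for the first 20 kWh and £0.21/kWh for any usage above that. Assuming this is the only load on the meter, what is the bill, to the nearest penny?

£8.52

Energy = 0.24 kW × 177 h = 42.48 kWh
Tier 1 (0–20 kWh): 20 × £0.19 = £3.8
Above 20 kWh: 22.48 × £0.21 = £4.7208
Bill = £8.52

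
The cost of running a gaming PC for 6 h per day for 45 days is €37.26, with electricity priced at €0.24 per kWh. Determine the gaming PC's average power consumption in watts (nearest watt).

Energy = €37.26 ÷ €0.24/kWh = 155.25 kWh
Runtime = 6 h/day × 45 days = 270 h
Power = 155.25 kWh ÷ 270 h = 0.575 kW = 575 W

575 W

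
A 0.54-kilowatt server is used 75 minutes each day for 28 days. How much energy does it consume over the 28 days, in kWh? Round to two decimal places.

Runtime = 75 min × 28 = 2100 min = 35 h
Energy = 0.54 kW × 35 h = 18.9 kWh

18.90 kWh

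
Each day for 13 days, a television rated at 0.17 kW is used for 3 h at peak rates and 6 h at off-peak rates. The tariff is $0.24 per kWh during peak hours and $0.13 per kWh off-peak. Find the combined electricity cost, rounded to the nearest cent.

$3.32

Peak energy = 0.17 kW × 3 h × 13 = 6.63 kWh
Off-peak energy = 0.17 kW × 6 h × 13 = 13.26 kWh
Cost = 6.63 × $0.24 + 13.26 × $0.13 = $1.5912 + $1.7238 = $3.32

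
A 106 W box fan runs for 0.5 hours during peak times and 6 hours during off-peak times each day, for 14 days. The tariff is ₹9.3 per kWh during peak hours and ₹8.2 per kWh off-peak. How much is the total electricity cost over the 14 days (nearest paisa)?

₹79.91

Peak energy = 0.106 kW × 0.5 h × 14 = 0.742 kWh
Off-peak energy = 0.106 kW × 6 h × 14 = 8.904 kWh
Cost = 0.742 × ₹9.3 + 8.904 × ₹8.2 = ₹6.9006 + ₹73.0128 = ₹79.91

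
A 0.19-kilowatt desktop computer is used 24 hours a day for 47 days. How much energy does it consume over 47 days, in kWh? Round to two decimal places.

214.32 kWh

Runtime = 24 h × 47 = 1128 h
Energy = 0.19 kW × 1128 h = 214.32 kWh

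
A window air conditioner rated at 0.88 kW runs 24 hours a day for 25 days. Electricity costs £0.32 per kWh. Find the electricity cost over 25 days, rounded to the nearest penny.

£168.96

Runtime = 24 h × 25 = 600 h
Energy = 0.88 kW × 600 h = 528 kWh
Cost = 528 kWh × £0.32/kWh = £168.96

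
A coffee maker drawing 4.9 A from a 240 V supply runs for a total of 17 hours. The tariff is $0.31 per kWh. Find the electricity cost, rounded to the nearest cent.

$6.20

Power = 4.9 A × 240 V = 1176 W = 1.176 kW
Energy = 1.176 kW × 17 h = 19.992 kWh
Cost = 19.992 kWh × $0.31/kWh = $6.20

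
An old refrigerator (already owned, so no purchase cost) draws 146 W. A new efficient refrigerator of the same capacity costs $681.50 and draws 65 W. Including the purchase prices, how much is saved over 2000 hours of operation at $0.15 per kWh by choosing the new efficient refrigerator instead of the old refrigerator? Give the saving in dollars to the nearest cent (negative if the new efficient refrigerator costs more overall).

-$657.20

old refrigerator: $0.00 + (146/1000) kW × 2000 h × $0.15 = $0.00 + $43.8 = $43.8
new efficient refrigerator: $681.50 + (65/1000) kW × 2000 h × $0.15 = $681.50 + $19.5 = $701
Saving = $43.8 − $701 = −$657.2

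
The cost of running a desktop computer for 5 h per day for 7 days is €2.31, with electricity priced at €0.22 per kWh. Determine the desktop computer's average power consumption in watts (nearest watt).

Energy = €2.31 ÷ €0.22/kWh = 10.5 kWh
Runtime = 5 h/day × 7 days = 35 h
Power = 10.5 kWh ÷ 35 h = 0.3 kW = 300 W

300 W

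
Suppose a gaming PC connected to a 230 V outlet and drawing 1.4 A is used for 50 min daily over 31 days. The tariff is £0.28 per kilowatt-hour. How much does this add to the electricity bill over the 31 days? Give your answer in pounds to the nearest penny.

£2.33

Power = 1.4 A × 230 V = 322 W = 0.322 kW
Runtime = 50 min × 31 = 1550 min = 25.833333… h
Energy = 0.322 kW × 25.833333… h = 8.318333… kWh
Cost = 8.318333… kWh × £0.28/kWh = £2.33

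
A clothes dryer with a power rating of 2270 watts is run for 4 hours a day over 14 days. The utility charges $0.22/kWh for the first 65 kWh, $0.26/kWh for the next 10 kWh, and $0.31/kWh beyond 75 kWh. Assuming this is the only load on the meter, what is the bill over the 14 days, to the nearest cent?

$33.06

Runtime = 4 h/day × 14 days = 56 h
Energy = 2.27 kW × 56 h = 127.12 kWh
Tier 1 (0–65 kWh): 65 × $0.22 = $14.3
Tier 2 (65–75 kWh): 10 × $0.26 = $2.6
Above 75 kWh: 52.12 × $0.31 = $16.1572
Bill = $33.06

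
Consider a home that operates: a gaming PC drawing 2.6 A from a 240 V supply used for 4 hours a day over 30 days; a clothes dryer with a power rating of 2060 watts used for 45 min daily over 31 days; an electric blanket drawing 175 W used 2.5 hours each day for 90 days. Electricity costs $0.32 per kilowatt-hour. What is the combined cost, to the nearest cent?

gaming PC: Power = 2.6 A × 240 V = 624 W = 0.624 kW
gaming PC: Runtime = 4 h/day × 30 days = 120 h
gaming PC: 0.624 kW × 120 h = 74.88 kWh
clothes dryer: Runtime = 45 min × 31 = 1395 min = 23.25 h
clothes dryer: 2.06 kW × 23.25 h = 47.895 kWh
electric blanket: Runtime = 2.5 h/day × 90 days = 225 h
electric blanket: 0.175 kW × 225 h = 39.375 kWh
Total energy = 162.15 kWh
Cost = 162.15 × $0.32 = $51.89

$51.89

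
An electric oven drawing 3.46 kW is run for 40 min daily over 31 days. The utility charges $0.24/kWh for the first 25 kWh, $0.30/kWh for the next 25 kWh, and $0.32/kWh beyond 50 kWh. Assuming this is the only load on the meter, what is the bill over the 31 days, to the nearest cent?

Runtime = 40 min × 31 = 1240 min = 20.666666… h
Energy = 3.46 kW × 20.666666… h = 71.506666… kWh
Tier 1 (0–25 kWh): 25 × $0.24 = $6
Tier 2 (25–50 kWh): 25 × $0.30 = $7.5
Above 50 kWh: 21.506666… × $0.32 = $6.882133…
Bill = $20.38

$20.38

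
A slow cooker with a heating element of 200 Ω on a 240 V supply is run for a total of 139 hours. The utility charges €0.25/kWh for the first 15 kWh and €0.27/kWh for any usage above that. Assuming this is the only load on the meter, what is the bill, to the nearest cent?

€10.51

Power = V²/R = 240²/200 = 288 W = 0.288 kW
Energy = 0.288 kW × 139 h = 40.032 kWh
Tier 1 (0–15 kWh): 15 × €0.25 = €3.75
Above 15 kWh: 25.032 × €0.27 = €6.75864
Bill = €10.51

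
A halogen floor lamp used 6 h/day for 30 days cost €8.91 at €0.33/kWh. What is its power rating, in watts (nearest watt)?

150 W

Energy = €8.91 ÷ €0.33/kWh = 27 kWh
Runtime = 6 h/day × 30 days = 180 h
Power = 27 kWh ÷ 180 h = 0.15 kW = 150 W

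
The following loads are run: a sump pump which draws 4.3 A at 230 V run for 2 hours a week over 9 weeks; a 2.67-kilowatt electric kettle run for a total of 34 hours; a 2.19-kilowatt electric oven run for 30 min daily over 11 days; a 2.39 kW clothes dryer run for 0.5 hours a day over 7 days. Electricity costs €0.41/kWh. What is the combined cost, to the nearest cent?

sump pump: Power = 4.3 A × 230 V = 989 W = 0.989 kW
sump pump: Runtime = 2 h/week × 9 weeks = 18 h
sump pump: 0.989 kW × 18 h = 17.802 kWh
electric kettle: 2.67 kW × 34 h = 90.78 kWh
electric oven: Runtime = 30 min × 11 = 330 min = 5.5 h
electric oven: 2.19 kW × 5.5 h = 12.045 kWh
clothes dryer: Runtime = 0.5 h/day × 7 days = 3.5 h
clothes dryer: 2.39 kW × 3.5 h = 8.365 kWh
Total energy = 128.992 kWh
Cost = 128.992 × €0.41 = €52.89

€52.89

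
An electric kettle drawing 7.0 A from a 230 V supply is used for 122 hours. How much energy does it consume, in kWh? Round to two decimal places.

Power = 7.0 A × 230 V = 1610 W = 1.61 kW
Energy = 1.61 kW × 122 h = 196.42 kWh

196.42 kWh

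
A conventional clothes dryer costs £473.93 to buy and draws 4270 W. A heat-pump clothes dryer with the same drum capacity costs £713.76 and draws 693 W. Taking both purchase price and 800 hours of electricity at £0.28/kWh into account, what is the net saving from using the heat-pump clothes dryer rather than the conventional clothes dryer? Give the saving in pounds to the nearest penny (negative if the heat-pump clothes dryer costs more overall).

conventional clothes dryer: £473.93 + (4270/1000) kW × 800 h × £0.28 = £473.93 + £956.48 = £1430.41
heat-pump clothes dryer: £713.76 + (693/1000) kW × 800 h × £0.28 = £713.76 + £155.232 = £868.992
Saving = £1430.41 − £868.992 = £561.418 → £561.42

£561.42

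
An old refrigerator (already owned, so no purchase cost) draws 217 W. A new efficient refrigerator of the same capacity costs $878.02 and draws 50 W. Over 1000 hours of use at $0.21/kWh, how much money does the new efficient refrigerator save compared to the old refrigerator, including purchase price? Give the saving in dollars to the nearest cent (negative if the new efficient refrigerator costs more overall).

old refrigerator: $0.00 + (217/1000) kW × 1000 h × $0.21 = $0.00 + $45.57 = $45.57
new efficient refrigerator: $878.02 + (50/1000) kW × 1000 h × $0.21 = $878.02 + $10.5 = $888.52
Saving = $45.57 − $888.52 = −$842.95

-$842.95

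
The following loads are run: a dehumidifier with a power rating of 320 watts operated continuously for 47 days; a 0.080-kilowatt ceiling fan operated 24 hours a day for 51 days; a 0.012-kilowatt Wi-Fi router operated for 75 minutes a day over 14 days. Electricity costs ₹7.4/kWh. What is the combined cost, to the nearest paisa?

₹3397.27

dehumidifier: Runtime = 24 h × 47 = 1128 h
dehumidifier: 0.32 kW × 1128 h = 360.96 kWh
ceiling fan: Runtime = 24 h × 51 = 1224 h
ceiling fan: 0.08 kW × 1224 h = 97.92 kWh
Wi-Fi router: Runtime = 75 min × 14 = 1050 min = 17.5 h
Wi-Fi router: 0.012 kW × 17.5 h = 0.21 kWh
Total energy = 459.09 kWh
Cost = 459.09 × ₹7.4 = ₹3397.27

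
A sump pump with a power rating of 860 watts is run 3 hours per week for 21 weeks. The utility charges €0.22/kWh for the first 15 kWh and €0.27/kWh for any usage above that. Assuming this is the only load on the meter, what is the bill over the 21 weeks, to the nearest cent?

Runtime = 3 h/week × 21 weeks = 63 h
Energy = 0.86 kW × 63 h = 54.18 kWh
Tier 1 (0–15 kWh): 15 × €0.22 = €3.3
Above 15 kWh: 39.18 × €0.27 = €10.5786
Bill = €13.88

€13.88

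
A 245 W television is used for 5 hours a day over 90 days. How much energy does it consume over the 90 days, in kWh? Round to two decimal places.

Runtime = 5 h/day × 90 days = 450 h
Energy = 0.245 kW × 450 h = 110.25 kWh

110.25 kWh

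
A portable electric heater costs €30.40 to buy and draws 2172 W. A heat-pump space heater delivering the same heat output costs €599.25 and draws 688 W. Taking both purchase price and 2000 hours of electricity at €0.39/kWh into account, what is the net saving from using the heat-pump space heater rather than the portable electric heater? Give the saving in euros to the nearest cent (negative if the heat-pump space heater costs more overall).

€588.67

portable electric heater: €30.40 + (2172/1000) kW × 2000 h × €0.39 = €30.40 + €1694.16 = €1724.56
heat-pump space heater: €599.25 + (688/1000) kW × 2000 h × €0.39 = €599.25 + €536.64 = €1135.89
Saving = €1724.56 − €1135.89 = €588.67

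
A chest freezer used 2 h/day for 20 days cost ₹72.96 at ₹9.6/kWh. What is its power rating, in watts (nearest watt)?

Energy = ₹72.96 ÷ ₹9.6/kWh = 7.6 kWh
Runtime = 2 h/day × 20 days = 40 h
Power = 7.6 kWh ÷ 40 h = 0.19 kW = 190 W

190 W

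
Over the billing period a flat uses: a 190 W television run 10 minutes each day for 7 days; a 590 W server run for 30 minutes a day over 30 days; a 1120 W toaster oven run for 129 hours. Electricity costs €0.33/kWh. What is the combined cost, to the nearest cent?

€50.67

television: Runtime = 10 min × 7 = 70 min = 1.166666… h
television: 0.19 kW × 1.166666… h = 0.221666… kWh
server: Runtime = 30 min × 30 = 900 min = 15 h
server: 0.59 kW × 15 h = 8.85 kWh
toaster oven: 1.12 kW × 129 h = 144.48 kWh
Total energy = 153.551666… kWh
Cost = 153.551666… × €0.33 = €50.67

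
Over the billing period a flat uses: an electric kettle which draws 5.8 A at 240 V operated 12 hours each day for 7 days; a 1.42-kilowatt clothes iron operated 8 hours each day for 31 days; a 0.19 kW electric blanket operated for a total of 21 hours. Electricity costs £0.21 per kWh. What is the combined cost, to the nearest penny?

£99.35

electric kettle: Power = 5.8 A × 240 V = 1392 W = 1.392 kW
electric kettle: Runtime = 12 h/day × 7 days = 84 h
electric kettle: 1.392 kW × 84 h = 116.928 kWh
clothes iron: Runtime = 8 h/day × 31 days = 248 h
clothes iron: 1.42 kW × 248 h = 352.16 kWh
electric blanket: 0.19 kW × 21 h = 3.99 kWh
Total energy = 473.078 kWh
Cost = 473.078 × £0.21 = £99.35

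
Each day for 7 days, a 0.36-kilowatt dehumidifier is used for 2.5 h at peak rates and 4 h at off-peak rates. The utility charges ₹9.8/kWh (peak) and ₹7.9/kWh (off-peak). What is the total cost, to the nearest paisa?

Peak energy = 0.36 kW × 2.5 h × 7 = 6.3 kWh
Off-peak energy = 0.36 kW × 4 h × 7 = 10.08 kWh
Cost = 6.3 × ₹9.8 + 10.08 × ₹7.9 = ₹61.74 + ₹79.632 = ₹141.37

₹141.37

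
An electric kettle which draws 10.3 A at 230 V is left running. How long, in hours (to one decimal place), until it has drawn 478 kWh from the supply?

201.8 h

Power = 10.3 A × 230 V = 2369 W = 2.369 kW
Hours = 478 kWh ÷ 2.369 kW = 201.8 h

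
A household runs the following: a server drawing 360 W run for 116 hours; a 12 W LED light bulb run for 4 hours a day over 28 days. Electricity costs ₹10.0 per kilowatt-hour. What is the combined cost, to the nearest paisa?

server: 0.36 kW × 116 h = 41.76 kWh
LED light bulb: Runtime = 4 h/day × 28 days = 112 h
LED light bulb: 0.012 kW × 112 h = 1.344 kWh
Total energy = 43.104 kWh
Cost = 43.104 × ₹10.0 = ₹431.04

₹431.04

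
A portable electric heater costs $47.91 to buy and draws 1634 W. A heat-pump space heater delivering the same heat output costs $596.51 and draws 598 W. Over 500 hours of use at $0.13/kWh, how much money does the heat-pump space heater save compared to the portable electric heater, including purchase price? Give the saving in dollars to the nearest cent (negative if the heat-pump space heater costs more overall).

-$481.26

portable electric heater: $47.91 + (1634/1000) kW × 500 h × $0.13 = $47.91 + $106.21 = $154.12
heat-pump space heater: $596.51 + (598/1000) kW × 500 h × $0.13 = $596.51 + $38.87 = $635.38
Saving = $154.12 − $635.38 = −$481.26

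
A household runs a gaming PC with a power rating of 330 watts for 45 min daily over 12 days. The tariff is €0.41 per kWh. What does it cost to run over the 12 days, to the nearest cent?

€1.22

Runtime = 45 min × 12 = 540 min = 9 h
Energy = 0.33 kW × 9 h = 2.97 kWh
Cost = 2.97 kWh × €0.41/kWh = €1.22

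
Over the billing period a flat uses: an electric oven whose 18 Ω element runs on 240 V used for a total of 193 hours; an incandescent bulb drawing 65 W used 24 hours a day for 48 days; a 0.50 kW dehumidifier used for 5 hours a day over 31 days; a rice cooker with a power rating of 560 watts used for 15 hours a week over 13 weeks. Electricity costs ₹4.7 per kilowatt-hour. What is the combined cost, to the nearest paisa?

electric oven: Power = V²/R = 240²/18 = 3200 W = 3.2 kW
electric oven: 3.2 kW × 193 h = 617.6 kWh
incandescent bulb: Runtime = 24 h × 48 = 1152 h
incandescent bulb: 0.065 kW × 1152 h = 74.88 kWh
dehumidifier: Runtime = 5 h/day × 31 days = 155 h
dehumidifier: 0.5 kW × 155 h = 77.5 kWh
rice cooker: Runtime = 15 h/week × 13 weeks = 195 h
rice cooker: 0.56 kW × 195 h = 109.2 kWh
Total energy = 879.18 kWh
Cost = 879.18 × ₹4.7 = ₹4132.15

₹4132.15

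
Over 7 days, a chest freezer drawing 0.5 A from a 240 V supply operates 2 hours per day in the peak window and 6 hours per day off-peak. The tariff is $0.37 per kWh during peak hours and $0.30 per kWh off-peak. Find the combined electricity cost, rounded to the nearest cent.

Power = 0.5 A × 240 V = 120 W = 0.12 kW
Peak energy = 0.12 kW × 2 h × 7 = 1.68 kWh
Off-peak energy = 0.12 kW × 6 h × 7 = 5.04 kWh
Cost = 1.68 × $0.37 + 5.04 × $0.30 = $0.6216 + $1.512 = $2.13

$2.13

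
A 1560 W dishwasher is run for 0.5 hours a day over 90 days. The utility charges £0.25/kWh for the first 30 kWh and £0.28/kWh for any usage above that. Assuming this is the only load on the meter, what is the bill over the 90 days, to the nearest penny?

£18.76

Runtime = 0.5 h/day × 90 days = 45 h
Energy = 1.56 kW × 45 h = 70.2 kWh
Tier 1 (0–30 kWh): 30 × £0.25 = £7.5
Above 30 kWh: 40.2 × £0.28 = £11.256
Bill = £18.76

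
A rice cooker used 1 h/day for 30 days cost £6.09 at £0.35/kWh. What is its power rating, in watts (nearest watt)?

Energy = £6.09 ÷ £0.35/kWh = 17.4 kWh
Runtime = 1 h/day × 30 days = 30 h
Power = 17.4 kWh ÷ 30 h = 0.58 kW = 580 W

580 W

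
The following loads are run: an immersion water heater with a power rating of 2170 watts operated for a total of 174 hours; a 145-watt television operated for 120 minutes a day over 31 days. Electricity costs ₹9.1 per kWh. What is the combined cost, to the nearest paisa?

immersion water heater: 2.17 kW × 174 h = 377.58 kWh
television: Runtime = 120 min × 31 = 3720 min = 62 h
television: 0.145 kW × 62 h = 8.99 kWh
Total energy = 386.57 kWh
Cost = 386.57 × ₹9.1 = ₹3517.79

₹3517.79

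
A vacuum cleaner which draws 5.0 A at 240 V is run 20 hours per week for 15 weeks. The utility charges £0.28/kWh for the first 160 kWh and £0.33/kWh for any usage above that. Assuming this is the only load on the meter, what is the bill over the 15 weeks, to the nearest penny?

£110.80

Power = 5.0 A × 240 V = 1200 W = 1.2 kW
Runtime = 20 h/week × 15 weeks = 300 h
Energy = 1.2 kW × 300 h = 360 kWh
Tier 1 (0–160 kWh): 160 × £0.28 = £44.8
Above 160 kWh: 200 × £0.33 = £66
Bill = £110.80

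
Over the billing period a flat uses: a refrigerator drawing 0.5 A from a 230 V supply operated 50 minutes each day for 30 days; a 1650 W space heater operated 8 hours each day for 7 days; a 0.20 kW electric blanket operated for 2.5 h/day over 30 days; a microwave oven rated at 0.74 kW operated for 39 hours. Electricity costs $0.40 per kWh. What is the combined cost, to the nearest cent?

refrigerator: Power = 0.5 A × 230 V = 115 W = 0.115 kW
refrigerator: Runtime = 50 min × 30 = 1500 min = 25 h
refrigerator: 0.115 kW × 25 h = 2.875 kWh
space heater: Runtime = 8 h/day × 7 days = 56 h
space heater: 1.65 kW × 56 h = 92.4 kWh
electric blanket: Runtime = 2.5 h/day × 30 days = 75 h
electric blanket: 0.2 kW × 75 h = 15 kWh
microwave oven: 0.74 kW × 39 h = 28.86 kWh
Total energy = 139.135 kWh
Cost = 139.135 × $0.40 = $55.65

$55.65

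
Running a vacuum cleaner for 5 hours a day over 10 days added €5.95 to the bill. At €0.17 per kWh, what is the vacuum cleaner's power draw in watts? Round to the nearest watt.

Energy = €5.95 ÷ €0.17/kWh = 35 kWh
Runtime = 5 h/day × 10 days = 50 h
Power = 35 kWh ÷ 50 h = 0.7 kW = 700 W

700 W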